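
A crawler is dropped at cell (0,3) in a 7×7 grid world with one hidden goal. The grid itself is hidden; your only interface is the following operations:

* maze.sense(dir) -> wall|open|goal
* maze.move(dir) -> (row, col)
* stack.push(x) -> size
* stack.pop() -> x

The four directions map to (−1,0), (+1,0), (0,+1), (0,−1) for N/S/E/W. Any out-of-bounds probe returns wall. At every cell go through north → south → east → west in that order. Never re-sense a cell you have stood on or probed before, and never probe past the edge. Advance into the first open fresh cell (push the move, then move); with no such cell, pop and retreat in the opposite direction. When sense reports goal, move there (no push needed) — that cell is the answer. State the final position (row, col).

→ maze.sense(dir=south)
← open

→ stack.push(x=south)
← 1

→ maze.move(dir=south)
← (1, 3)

→ maze.sense(dir=south)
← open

→ stack.push(x=south)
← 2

→ maze.move(dir=south)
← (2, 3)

→ maze.sense(dir=south)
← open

→ stack.push(x=south)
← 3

→ maze.move(dir=south)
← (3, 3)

→ maze.sense(dir=south)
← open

→ stack.push(x=south)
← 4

→ maze.move(dir=south)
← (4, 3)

→ maze.sense(dir=south)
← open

→ stack.push(x=south)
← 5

→ maze.move(dir=south)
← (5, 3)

→ maze.sense(dir=south)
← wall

→ maze.sense(dir=east)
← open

→ stack.push(x=east)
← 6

→ maze.move(dir=east)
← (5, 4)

→ maze.sense(dir=north)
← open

→ stack.push(x=north)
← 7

→ maze.move(dir=north)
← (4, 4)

→ maze.sense(dir=north)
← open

→ stack.push(x=north)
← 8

→ maze.move(dir=north)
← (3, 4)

→ maze.sense(dir=north)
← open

→ stack.push(x=north)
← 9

→ maze.move(dir=north)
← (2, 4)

→ maze.sense(dir=north)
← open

→ stack.push(x=north)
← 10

→ maze.move(dir=north)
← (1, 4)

→ maze.sense(dir=north)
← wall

→ maze.sense(dir=east)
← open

→ stack.push(x=east)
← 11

→ maze.move(dir=east)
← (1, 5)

→ maze.sense(dir=north)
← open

→ stack.push(x=north)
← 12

→ maze.move(dir=north)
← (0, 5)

→ maze.sense(dir=east)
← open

→ stack.push(x=east)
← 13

→ maze.move(dir=east)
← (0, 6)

→ maze.sense(dir=south)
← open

→ stack.push(x=south)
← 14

→ maze.move(dir=south)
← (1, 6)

→ maze.sense(dir=south)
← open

→ stack.push(x=south)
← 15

→ maze.move(dir=south)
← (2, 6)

→ maze.sense(dir=south)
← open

→ stack.push(x=south)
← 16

→ maze.move(dir=south)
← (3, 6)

→ maze.sense(dir=south)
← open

→ stack.push(x=south)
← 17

→ maze.move(dir=south)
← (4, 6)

→ maze.sense(dir=south)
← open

→ stack.push(x=south)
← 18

→ maze.move(dir=south)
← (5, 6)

→ maze.sense(dir=south)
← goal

→ maze.move(dir=south)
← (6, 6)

Answer: (6, 6)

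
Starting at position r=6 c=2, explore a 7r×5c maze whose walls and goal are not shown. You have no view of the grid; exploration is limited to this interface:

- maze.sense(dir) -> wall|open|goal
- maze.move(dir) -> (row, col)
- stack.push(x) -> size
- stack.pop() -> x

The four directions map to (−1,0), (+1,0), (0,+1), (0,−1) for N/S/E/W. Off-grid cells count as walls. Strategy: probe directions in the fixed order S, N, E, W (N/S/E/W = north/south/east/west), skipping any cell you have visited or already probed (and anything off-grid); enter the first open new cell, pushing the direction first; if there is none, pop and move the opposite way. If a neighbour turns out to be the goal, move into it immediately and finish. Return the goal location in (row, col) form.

[in] maze.sense dir→north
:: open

[in] stack.push x→north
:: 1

[in] maze.move dir→north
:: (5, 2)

[in] maze.sense dir→north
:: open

[in] stack.push x→north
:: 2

[in] maze.move dir→north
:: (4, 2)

[in] maze.sense dir→north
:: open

[in] stack.push x→north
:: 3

[in] maze.move dir→north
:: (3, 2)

[in] maze.sense dir→north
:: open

[in] stack.push x→north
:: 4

[in] maze.move dir→north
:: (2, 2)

[in] maze.sense dir→north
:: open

[in] stack.push x→north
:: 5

[in] maze.move dir→north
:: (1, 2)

[in] maze.sense dir→north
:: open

[in] stack.push x→north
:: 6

[in] maze.move dir→north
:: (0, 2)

[in] maze.sense dir→east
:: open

[in] stack.push x→east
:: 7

[in] maze.move dir→east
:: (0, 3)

[in] maze.sense dir→south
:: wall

[in] maze.sense dir→east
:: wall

[in] stack.pop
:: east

[in] maze.move dir→west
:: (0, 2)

[in] maze.sense dir→west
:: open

[in] stack.push x→west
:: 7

[in] maze.move dir→west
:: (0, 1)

[in] maze.sense dir→south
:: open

[in] stack.push x→south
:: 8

[in] maze.move dir→south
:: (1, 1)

[in] maze.sense dir→south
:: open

[in] stack.push x→south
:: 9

[in] maze.move dir→south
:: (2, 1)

[in] maze.sense dir→south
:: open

[in] stack.push x→south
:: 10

[in] maze.move dir→south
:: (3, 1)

[in] maze.sense dir→south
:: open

[in] stack.push x→south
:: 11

[in] maze.move dir→south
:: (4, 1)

[in] maze.sense dir→south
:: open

[in] stack.push x→south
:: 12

[in] maze.move dir→south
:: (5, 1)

[in] maze.sense dir→south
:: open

[in] stack.push x→south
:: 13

[in] maze.move dir→south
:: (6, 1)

[in] maze.sense dir→west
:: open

[in] stack.push x→west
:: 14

[in] maze.move dir→west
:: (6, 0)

[in] maze.sense dir→north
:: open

[in] stack.push x→north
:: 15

[in] maze.move dir→north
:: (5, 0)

[in] maze.sense dir→north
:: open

[in] stack.push x→north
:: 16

[in] maze.move dir→north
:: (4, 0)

[in] maze.sense dir→north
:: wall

[in] stack.pop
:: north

[in] maze.move dir→south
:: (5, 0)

[in] stack.pop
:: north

[in] maze.move dir→south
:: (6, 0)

[in] stack.pop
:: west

[in] maze.move dir→east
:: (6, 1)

[in] stack.pop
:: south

[in] maze.move dir→north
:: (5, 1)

[in] stack.pop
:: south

[in] maze.move dir→north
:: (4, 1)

[in] stack.pop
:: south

[in] maze.move dir→north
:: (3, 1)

[in] stack.pop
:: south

[in] maze.move dir→north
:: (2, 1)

[in] maze.sense dir→west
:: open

[in] stack.push x→west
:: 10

[in] maze.move dir→west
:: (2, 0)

[in] maze.sense dir→north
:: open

[in] stack.push x→north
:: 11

[in] maze.move dir→north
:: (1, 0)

[in] maze.sense dir→north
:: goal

[in] maze.move dir→north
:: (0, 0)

Answer: (0, 0)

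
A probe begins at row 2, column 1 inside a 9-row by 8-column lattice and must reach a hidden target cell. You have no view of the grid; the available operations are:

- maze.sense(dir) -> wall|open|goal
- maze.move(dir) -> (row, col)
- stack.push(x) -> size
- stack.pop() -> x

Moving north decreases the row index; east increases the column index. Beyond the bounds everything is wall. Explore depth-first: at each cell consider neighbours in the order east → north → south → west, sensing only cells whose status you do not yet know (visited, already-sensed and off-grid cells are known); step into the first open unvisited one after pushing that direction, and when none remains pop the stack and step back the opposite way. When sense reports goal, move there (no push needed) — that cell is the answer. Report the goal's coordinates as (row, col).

==> maze.sense(dir=east)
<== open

==> stack.push(x=east)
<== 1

==> maze.move(dir=east)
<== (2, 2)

==> maze.sense(dir=east)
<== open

==> stack.push(x=east)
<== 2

==> maze.move(dir=east)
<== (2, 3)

==> maze.sense(dir=east)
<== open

==> stack.push(x=east)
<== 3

==> maze.move(dir=east)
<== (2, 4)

==> maze.sense(dir=east)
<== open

==> stack.push(x=east)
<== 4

==> maze.move(dir=east)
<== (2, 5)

==> maze.sense(dir=east)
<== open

==> stack.push(x=east)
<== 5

==> maze.move(dir=east)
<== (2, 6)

==> maze.sense(dir=east)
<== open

==> stack.push(x=east)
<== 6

==> maze.move(dir=east)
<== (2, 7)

==> maze.sense(dir=north)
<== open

==> stack.push(x=north)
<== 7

==> maze.move(dir=north)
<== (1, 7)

==> maze.sense(dir=north)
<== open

==> stack.push(x=north)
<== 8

==> maze.move(dir=north)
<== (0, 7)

==> maze.sense(dir=west)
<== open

==> stack.push(x=west)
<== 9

==> maze.move(dir=west)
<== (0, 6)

==> maze.sense(dir=south)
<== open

==> stack.push(x=south)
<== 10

==> maze.move(dir=south)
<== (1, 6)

==> maze.sense(dir=west)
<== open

==> stack.push(x=west)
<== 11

==> maze.move(dir=west)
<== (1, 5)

==> maze.sense(dir=north)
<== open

==> stack.push(x=north)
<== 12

==> maze.move(dir=north)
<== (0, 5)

==> maze.sense(dir=west)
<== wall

==> stack.pop()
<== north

==> maze.move(dir=south)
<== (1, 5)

==> maze.sense(dir=west)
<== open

==> stack.push(x=west)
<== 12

==> maze.move(dir=west)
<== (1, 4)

==> maze.sense(dir=west)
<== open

==> stack.push(x=west)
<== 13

==> maze.move(dir=west)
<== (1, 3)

==> maze.sense(dir=north)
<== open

==> stack.push(x=north)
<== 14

==> maze.move(dir=north)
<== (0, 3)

==> maze.sense(dir=west)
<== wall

==> stack.pop()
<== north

==> maze.move(dir=south)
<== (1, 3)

==> maze.sense(dir=west)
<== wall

==> stack.pop()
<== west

==> maze.move(dir=east)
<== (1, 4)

==> stack.pop()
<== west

==> maze.move(dir=east)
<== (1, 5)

==> stack.pop()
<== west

==> maze.move(dir=east)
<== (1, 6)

==> stack.pop()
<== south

==> maze.move(dir=north)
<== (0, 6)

==> stack.pop()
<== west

==> maze.move(dir=east)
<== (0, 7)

==> stack.pop()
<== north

==> maze.move(dir=south)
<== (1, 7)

==> stack.pop()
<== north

==> maze.move(dir=south)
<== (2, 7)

==> maze.sense(dir=south)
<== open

==> stack.push(x=south)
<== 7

==> maze.move(dir=south)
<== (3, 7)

==> maze.sense(dir=south)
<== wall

==> maze.sense(dir=west)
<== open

==> stack.push(x=west)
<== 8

==> maze.move(dir=west)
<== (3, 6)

==> maze.sense(dir=south)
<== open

==> stack.push(x=south)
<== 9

==> maze.move(dir=south)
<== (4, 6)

==> maze.sense(dir=south)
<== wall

==> maze.sense(dir=west)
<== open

==> stack.push(x=west)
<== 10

==> maze.move(dir=west)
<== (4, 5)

==> maze.sense(dir=north)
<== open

==> stack.push(x=north)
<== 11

==> maze.move(dir=north)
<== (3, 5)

==> maze.sense(dir=west)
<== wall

==> stack.pop()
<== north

==> maze.move(dir=south)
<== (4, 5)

==> maze.sense(dir=south)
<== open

==> stack.push(x=south)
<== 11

==> maze.move(dir=south)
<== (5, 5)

==> maze.sense(dir=south)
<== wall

==> maze.sense(dir=west)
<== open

==> stack.push(x=west)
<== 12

==> maze.move(dir=west)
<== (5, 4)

==> maze.sense(dir=north)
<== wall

==> maze.sense(dir=south)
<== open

==> stack.push(x=south)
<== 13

==> maze.move(dir=south)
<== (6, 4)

==> maze.sense(dir=south)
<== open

==> stack.push(x=south)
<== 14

==> maze.move(dir=south)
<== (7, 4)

==> maze.sense(dir=east)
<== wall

==> maze.sense(dir=south)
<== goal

==> maze.move(dir=south)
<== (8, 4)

Answer: (8, 4)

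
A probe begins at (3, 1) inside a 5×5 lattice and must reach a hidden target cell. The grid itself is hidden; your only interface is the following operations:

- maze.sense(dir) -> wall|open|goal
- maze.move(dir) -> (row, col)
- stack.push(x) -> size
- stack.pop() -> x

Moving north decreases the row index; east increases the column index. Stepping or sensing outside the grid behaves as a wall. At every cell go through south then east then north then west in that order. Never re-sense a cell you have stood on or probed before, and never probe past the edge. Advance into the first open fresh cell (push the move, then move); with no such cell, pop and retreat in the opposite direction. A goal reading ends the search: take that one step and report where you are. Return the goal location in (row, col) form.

# 1. maze.sense(dir=south) : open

# 2. stack.push(x=south) : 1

# 3. maze.move(dir=south) : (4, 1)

# 4. maze.sense(dir=east) : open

# 5. stack.push(x=east) : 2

# 6. maze.move(dir=east) : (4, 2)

# 7. maze.sense(dir=east) : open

# 8. stack.push(x=east) : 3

# 9. maze.move(dir=east) : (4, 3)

# 10. maze.sense(dir=east) : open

# 11. stack.push(x=east) : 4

# 12. maze.move(dir=east) : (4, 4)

# 13. maze.sense(dir=north) : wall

# 14. stack.pop() : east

# 15. maze.move(dir=west) : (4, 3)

# 16. maze.sense(dir=north) : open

# 17. stack.push(x=north) : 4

# 18. maze.move(dir=north) : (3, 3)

# 19. maze.sense(dir=north) : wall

# 20. maze.sense(dir=west) : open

# 21. stack.push(x=west) : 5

# 22. maze.move(dir=west) : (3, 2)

# 23. maze.sense(dir=north) : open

# 24. stack.push(x=north) : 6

# 25. maze.move(dir=north) : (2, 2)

# 26. maze.sense(dir=north) : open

# 27. stack.push(x=north) : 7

# 28. maze.move(dir=north) : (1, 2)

# 29. maze.sense(dir=east) : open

# 30. stack.push(x=east) : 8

# 31. maze.move(dir=east) : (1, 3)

# 32. maze.sense(dir=east) : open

# 33. stack.push(x=east) : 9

# 34. maze.move(dir=east) : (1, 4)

# 35. maze.sense(dir=south) : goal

# 36. maze.move(dir=south) : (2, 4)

Answer: (2, 4)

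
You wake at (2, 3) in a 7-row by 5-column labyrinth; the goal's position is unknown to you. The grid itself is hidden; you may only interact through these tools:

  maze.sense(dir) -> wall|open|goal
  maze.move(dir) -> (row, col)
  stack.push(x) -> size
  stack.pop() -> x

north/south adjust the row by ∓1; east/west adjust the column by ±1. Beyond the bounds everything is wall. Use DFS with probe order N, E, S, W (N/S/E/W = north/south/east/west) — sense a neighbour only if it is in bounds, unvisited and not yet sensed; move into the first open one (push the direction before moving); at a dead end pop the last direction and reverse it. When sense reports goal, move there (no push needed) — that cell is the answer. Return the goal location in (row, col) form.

Action: maze.sense[dir=north]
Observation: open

Action: stack.push[x=north]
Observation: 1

Action: maze.move[dir=north]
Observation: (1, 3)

Action: maze.sense[dir=north]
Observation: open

Action: stack.push[x=north]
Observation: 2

Action: maze.move[dir=north]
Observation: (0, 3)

Action: maze.sense[dir=east]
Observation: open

Action: stack.push[x=east]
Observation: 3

Action: maze.move[dir=east]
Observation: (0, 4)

Action: maze.sense[dir=south]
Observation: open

Action: stack.push[x=south]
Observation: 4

Action: maze.move[dir=south]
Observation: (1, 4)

Action: maze.sense[dir=south]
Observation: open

Action: stack.push[x=south]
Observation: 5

Action: maze.move[dir=south]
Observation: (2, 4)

Action: maze.sense[dir=south]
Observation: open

Action: stack.push[x=south]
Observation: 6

Action: maze.move[dir=south]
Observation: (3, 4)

Action: maze.sense[dir=south]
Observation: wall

Action: maze.sense[dir=west]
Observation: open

Action: stack.push[x=west]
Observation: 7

Action: maze.move[dir=west]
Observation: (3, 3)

Action: maze.sense[dir=south]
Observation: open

Action: stack.push[x=south]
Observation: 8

Action: maze.move[dir=south]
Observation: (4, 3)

Action: maze.sense[dir=south]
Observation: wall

Action: maze.sense[dir=west]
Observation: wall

Action: stack.pop[]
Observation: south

Action: maze.move[dir=north]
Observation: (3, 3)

Action: maze.sense[dir=west]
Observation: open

Action: stack.push[x=west]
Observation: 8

Action: maze.move[dir=west]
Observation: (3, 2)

Action: maze.sense[dir=north]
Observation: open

Action: stack.push[x=north]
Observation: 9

Action: maze.move[dir=north]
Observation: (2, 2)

Action: maze.sense[dir=north]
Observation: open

Action: stack.push[x=north]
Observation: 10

Action: maze.move[dir=north]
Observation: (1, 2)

Action: maze.sense[dir=north]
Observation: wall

Action: maze.sense[dir=west]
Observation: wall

Action: stack.pop[]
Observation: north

Action: maze.move[dir=south]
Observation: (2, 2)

Action: maze.sense[dir=west]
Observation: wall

Action: stack.pop[]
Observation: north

Action: maze.move[dir=south]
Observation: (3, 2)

Action: maze.sense[dir=west]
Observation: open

Action: stack.push[x=west]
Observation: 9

Action: maze.move[dir=west]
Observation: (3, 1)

Action: maze.sense[dir=south]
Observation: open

Action: stack.push[x=south]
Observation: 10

Action: maze.move[dir=south]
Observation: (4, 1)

Action: maze.sense[dir=south]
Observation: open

Action: stack.push[x=south]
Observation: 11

Action: maze.move[dir=south]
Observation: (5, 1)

Action: maze.sense[dir=east]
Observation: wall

Action: maze.sense[dir=south]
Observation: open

Action: stack.push[x=south]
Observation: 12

Action: maze.move[dir=south]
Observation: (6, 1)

Action: maze.sense[dir=east]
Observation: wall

Action: maze.sense[dir=west]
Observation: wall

Action: stack.pop[]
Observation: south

Action: maze.move[dir=north]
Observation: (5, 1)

Action: maze.sense[dir=west]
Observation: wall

Action: stack.pop[]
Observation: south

Action: maze.move[dir=north]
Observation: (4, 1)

Action: maze.sense[dir=west]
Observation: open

Action: stack.push[x=west]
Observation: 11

Action: maze.move[dir=west]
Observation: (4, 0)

Action: maze.sense[dir=north]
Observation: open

Action: stack.push[x=north]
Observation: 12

Action: maze.move[dir=north]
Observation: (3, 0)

Action: maze.sense[dir=north]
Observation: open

Action: stack.push[x=north]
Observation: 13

Action: maze.move[dir=north]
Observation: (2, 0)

Action: maze.sense[dir=north]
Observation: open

Action: stack.push[x=north]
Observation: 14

Action: maze.move[dir=north]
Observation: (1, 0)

Action: maze.sense[dir=north]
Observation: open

Action: stack.push[x=north]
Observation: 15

Action: maze.move[dir=north]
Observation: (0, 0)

Action: maze.sense[dir=east]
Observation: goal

Action: maze.move[dir=east]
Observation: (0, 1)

Answer: (0, 1)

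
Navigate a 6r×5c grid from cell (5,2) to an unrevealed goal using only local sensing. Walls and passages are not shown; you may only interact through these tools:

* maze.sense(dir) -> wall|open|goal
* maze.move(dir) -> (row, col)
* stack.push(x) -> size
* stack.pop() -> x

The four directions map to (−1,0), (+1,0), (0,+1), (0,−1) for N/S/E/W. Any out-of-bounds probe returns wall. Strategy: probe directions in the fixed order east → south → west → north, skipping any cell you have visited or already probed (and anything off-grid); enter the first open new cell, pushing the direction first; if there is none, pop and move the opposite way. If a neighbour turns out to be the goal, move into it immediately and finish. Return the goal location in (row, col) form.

CALL sense[east]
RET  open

CALL push[east]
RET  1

CALL move[east]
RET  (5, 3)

CALL sense[east]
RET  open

CALL push[east]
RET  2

CALL move[east]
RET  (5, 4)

CALL sense[north]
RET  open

CALL push[north]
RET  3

CALL move[north]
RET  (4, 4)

CALL sense[west]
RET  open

CALL push[west]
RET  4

CALL move[west]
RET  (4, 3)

CALL sense[west]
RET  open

CALL push[west]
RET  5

CALL move[west]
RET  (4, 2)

CALL sense[west]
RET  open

CALL push[west]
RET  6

CALL move[west]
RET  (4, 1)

CALL sense[south]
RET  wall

CALL sense[west]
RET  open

CALL push[west]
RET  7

CALL move[west]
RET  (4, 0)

CALL sense[south]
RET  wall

CALL sense[north]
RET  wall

CALL pop[]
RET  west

CALL move[east]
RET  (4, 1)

CALL sense[north]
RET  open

CALL push[north]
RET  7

CALL move[north]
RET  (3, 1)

CALL sense[east]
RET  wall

CALL sense[north]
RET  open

CALL push[north]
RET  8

CALL move[north]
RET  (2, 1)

CALL sense[east]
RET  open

CALL push[east]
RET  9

CALL move[east]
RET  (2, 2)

CALL sense[east]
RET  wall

CALL sense[north]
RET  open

CALL push[north]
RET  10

CALL move[north]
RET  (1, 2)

CALL sense[east]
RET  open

CALL push[east]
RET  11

CALL move[east]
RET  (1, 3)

CALL sense[east]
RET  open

CALL push[east]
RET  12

CALL move[east]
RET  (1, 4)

CALL sense[south]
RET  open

CALL push[south]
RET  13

CALL move[south]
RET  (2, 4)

CALL sense[south]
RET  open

CALL push[south]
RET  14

CALL move[south]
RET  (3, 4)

CALL sense[west]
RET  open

CALL push[west]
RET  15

CALL move[west]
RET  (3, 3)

CALL pop[]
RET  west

CALL move[east]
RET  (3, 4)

CALL pop[]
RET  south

CALL move[north]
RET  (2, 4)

CALL pop[]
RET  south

CALL move[north]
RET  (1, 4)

CALL sense[north]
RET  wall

CALL pop[]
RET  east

CALL move[west]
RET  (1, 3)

CALL sense[north]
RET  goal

CALL move[north]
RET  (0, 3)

Answer: (0, 3)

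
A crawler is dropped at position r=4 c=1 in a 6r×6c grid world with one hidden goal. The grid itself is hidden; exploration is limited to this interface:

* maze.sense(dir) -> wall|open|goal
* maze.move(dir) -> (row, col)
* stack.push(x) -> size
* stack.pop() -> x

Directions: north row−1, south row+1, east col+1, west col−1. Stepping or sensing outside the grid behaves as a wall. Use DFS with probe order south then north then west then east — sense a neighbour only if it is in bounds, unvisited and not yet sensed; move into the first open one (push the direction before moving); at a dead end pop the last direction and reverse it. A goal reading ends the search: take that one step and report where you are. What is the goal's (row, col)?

Act: maze.sense[dir=south]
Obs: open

Act: stack.push[x=south]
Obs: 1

Act: maze.move[dir=south]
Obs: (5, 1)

Act: maze.sense[dir=west]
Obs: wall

Act: maze.sense[dir=east]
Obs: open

Act: stack.push[x=east]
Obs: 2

Act: maze.move[dir=east]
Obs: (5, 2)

Act: maze.sense[dir=north]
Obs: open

Act: stack.push[x=north]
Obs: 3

Act: maze.move[dir=north]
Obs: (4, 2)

Act: maze.sense[dir=north]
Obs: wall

Act: maze.sense[dir=east]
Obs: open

Act: stack.push[x=east]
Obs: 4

Act: maze.move[dir=east]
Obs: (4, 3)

Act: maze.sense[dir=south]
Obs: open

Act: stack.push[x=south]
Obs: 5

Act: maze.move[dir=south]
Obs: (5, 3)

Act: maze.sense[dir=east]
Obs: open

Act: stack.push[x=east]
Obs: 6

Act: maze.move[dir=east]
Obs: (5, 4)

Act: maze.sense[dir=north]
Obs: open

Act: stack.push[x=north]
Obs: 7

Act: maze.move[dir=north]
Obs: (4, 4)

Act: maze.sense[dir=north]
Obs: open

Act: stack.push[x=north]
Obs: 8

Act: maze.move[dir=north]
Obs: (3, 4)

Act: maze.sense[dir=north]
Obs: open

Act: stack.push[x=north]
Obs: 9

Act: maze.move[dir=north]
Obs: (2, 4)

Act: maze.sense[dir=north]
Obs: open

Act: stack.push[x=north]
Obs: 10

Act: maze.move[dir=north]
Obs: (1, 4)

Act: maze.sense[dir=north]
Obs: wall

Act: maze.sense[dir=west]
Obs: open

Act: stack.push[x=west]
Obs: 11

Act: maze.move[dir=west]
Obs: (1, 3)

Act: maze.sense[dir=south]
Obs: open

Act: stack.push[x=south]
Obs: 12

Act: maze.move[dir=south]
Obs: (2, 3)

Act: maze.sense[dir=south]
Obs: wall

Act: maze.sense[dir=west]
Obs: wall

Act: stack.pop[]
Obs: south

Act: maze.move[dir=north]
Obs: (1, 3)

Act: maze.sense[dir=north]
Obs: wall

Act: maze.sense[dir=west]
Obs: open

Act: stack.push[x=west]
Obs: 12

Act: maze.move[dir=west]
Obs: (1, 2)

Act: maze.sense[dir=north]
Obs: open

Act: stack.push[x=north]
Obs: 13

Act: maze.move[dir=north]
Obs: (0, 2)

Act: maze.sense[dir=west]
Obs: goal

Act: maze.move[dir=west]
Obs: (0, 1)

Answer: (0, 1)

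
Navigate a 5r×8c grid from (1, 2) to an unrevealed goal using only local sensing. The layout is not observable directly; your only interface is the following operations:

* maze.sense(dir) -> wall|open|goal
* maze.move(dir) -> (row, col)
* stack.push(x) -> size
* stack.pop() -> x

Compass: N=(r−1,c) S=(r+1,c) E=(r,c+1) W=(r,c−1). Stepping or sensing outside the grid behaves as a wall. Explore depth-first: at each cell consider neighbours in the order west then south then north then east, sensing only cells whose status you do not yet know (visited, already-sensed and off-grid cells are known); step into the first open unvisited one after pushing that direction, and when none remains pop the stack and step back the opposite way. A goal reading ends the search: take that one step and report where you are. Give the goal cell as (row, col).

-> maze.sense(dir=west)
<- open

-> stack.push(x=west)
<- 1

-> maze.move(dir=west)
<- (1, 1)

-> maze.sense(dir=west)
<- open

-> stack.push(x=west)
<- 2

-> maze.move(dir=west)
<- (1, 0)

-> maze.sense(dir=south)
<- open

-> stack.push(x=south)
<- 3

-> maze.move(dir=south)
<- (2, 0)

-> maze.sense(dir=south)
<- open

-> stack.push(x=south)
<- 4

-> maze.move(dir=south)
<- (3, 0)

-> maze.sense(dir=south)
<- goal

-> maze.move(dir=south)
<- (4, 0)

Answer: (4, 0)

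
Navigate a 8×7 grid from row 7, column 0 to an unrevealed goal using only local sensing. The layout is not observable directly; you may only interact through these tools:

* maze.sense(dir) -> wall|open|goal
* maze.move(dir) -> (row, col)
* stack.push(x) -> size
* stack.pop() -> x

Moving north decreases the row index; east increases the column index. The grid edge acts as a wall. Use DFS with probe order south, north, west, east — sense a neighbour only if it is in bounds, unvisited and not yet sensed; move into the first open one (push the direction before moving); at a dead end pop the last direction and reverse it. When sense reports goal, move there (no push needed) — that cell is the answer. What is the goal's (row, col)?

Do: maze.sense[dir→north]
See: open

Do: stack.push[x→north]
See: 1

Do: maze.move[dir→north]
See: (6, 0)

Do: maze.sense[dir→north]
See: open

Do: stack.push[x→north]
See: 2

Do: maze.move[dir→north]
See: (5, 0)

Do: maze.sense[dir→north]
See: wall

Do: maze.sense[dir→east]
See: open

Do: stack.push[x→east]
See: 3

Do: maze.move[dir→east]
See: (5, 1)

Do: maze.sense[dir→south]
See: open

Do: stack.push[x→south]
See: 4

Do: maze.move[dir→south]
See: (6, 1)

Do: maze.sense[dir→south]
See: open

Do: stack.push[x→south]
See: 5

Do: maze.move[dir→south]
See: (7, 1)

Do: maze.sense[dir→east]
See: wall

Do: stack.pop[]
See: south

Do: maze.move[dir→north]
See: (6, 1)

Do: maze.sense[dir→east]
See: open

Do: stack.push[x→east]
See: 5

Do: maze.move[dir→east]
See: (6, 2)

Do: maze.sense[dir→north]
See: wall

Do: maze.sense[dir→east]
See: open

Do: stack.push[x→east]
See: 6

Do: maze.move[dir→east]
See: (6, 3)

Do: maze.sense[dir→south]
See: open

Do: stack.push[x→south]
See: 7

Do: maze.move[dir→south]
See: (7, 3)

Do: maze.sense[dir→east]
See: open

Do: stack.push[x→east]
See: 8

Do: maze.move[dir→east]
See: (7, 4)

Do: maze.sense[dir→north]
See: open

Do: stack.push[x→north]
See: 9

Do: maze.move[dir→north]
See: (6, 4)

Do: maze.sense[dir→north]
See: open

Do: stack.push[x→north]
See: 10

Do: maze.move[dir→north]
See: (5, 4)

Do: maze.sense[dir→north]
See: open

Do: stack.push[x→north]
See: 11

Do: maze.move[dir→north]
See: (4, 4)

Do: maze.sense[dir→north]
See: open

Do: stack.push[x→north]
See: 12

Do: maze.move[dir→north]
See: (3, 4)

Do: maze.sense[dir→north]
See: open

Do: stack.push[x→north]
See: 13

Do: maze.move[dir→north]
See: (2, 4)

Do: maze.sense[dir→north]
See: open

Do: stack.push[x→north]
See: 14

Do: maze.move[dir→north]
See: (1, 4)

Do: maze.sense[dir→north]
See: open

Do: stack.push[x→north]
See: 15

Do: maze.move[dir→north]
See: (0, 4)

Do: maze.sense[dir→west]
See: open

Do: stack.push[x→west]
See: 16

Do: maze.move[dir→west]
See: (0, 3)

Do: maze.sense[dir→south]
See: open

Do: stack.push[x→south]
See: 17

Do: maze.move[dir→south]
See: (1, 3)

Do: maze.sense[dir→south]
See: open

Do: stack.push[x→south]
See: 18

Do: maze.move[dir→south]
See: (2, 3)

Do: maze.sense[dir→south]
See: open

Do: stack.push[x→south]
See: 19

Do: maze.move[dir→south]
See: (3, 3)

Do: maze.sense[dir→south]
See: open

Do: stack.push[x→south]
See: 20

Do: maze.move[dir→south]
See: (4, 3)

Do: maze.sense[dir→south]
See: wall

Do: maze.sense[dir→west]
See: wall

Do: stack.pop[]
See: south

Do: maze.move[dir→north]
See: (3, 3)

Do: maze.sense[dir→west]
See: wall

Do: stack.pop[]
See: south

Do: maze.move[dir→north]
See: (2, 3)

Do: maze.sense[dir→west]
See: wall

Do: stack.pop[]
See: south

Do: maze.move[dir→north]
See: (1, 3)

Do: maze.sense[dir→west]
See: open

Do: stack.push[x→west]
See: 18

Do: maze.move[dir→west]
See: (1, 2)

Do: maze.sense[dir→north]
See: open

Do: stack.push[x→north]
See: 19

Do: maze.move[dir→north]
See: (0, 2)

Do: maze.sense[dir→west]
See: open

Do: stack.push[x→west]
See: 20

Do: maze.move[dir→west]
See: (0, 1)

Do: maze.sense[dir→south]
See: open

Do: stack.push[x→south]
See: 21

Do: maze.move[dir→south]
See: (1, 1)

Do: maze.sense[dir→south]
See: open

Do: stack.push[x→south]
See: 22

Do: maze.move[dir→south]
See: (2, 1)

Do: maze.sense[dir→south]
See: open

Do: stack.push[x→south]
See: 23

Do: maze.move[dir→south]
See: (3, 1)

Do: maze.sense[dir→south]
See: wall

Do: maze.sense[dir→west]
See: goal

Do: maze.move[dir→west]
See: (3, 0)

Answer: (3, 0)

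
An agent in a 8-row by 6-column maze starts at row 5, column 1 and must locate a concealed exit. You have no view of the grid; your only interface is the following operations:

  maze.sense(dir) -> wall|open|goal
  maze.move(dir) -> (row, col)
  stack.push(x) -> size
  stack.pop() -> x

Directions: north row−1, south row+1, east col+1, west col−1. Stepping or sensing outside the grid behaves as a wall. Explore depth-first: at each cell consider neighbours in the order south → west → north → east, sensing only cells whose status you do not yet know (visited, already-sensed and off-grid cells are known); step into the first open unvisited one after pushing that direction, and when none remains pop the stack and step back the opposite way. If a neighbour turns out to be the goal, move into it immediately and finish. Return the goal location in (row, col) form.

% 1. maze.sense(dir=south) == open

% 2. stack.push(x=south) == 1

% 3. maze.move(dir=south) == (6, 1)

% 4. maze.sense(dir=south) == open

% 5. stack.push(x=south) == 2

% 6. maze.move(dir=south) == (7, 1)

% 7. maze.sense(dir=west) == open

% 8. stack.push(x=west) == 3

% 9. maze.move(dir=west) == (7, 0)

% 10. maze.sense(dir=north) == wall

% 11. stack.pop() == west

% 12. maze.move(dir=east) == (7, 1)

% 13. maze.sense(dir=east) == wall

% 14. stack.pop() == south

% 15. maze.move(dir=north) == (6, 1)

% 16. maze.sense(dir=east) == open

% 17. stack.push(x=east) == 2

% 18. maze.move(dir=east) == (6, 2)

% 19. maze.sense(dir=north) == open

% 20. stack.push(x=north) == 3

% 21. maze.move(dir=north) == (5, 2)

% 22. maze.sense(dir=north) == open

% 23. stack.push(x=north) == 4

% 24. maze.move(dir=north) == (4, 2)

% 25. maze.sense(dir=west) == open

% 26. stack.push(x=west) == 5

% 27. maze.move(dir=west) == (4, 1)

% 28. maze.sense(dir=west) == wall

% 29. maze.sense(dir=north) == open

% 30. stack.push(x=north) == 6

% 31. maze.move(dir=north) == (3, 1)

% 32. maze.sense(dir=west) == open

% 33. stack.push(x=west) == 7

% 34. maze.move(dir=west) == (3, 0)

% 35. maze.sense(dir=north) == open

% 36. stack.push(x=north) == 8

% 37. maze.move(dir=north) == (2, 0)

% 38. maze.sense(dir=north) == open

% 39. stack.push(x=north) == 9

% 40. maze.move(dir=north) == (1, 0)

% 41. maze.sense(dir=north) == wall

% 42. maze.sense(dir=east) == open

% 43. stack.push(x=east) == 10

% 44. maze.move(dir=east) == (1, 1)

% 45. maze.sense(dir=south) == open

% 46. stack.push(x=south) == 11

% 47. maze.move(dir=south) == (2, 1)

% 48. maze.sense(dir=east) == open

% 49. stack.push(x=east) == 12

% 50. maze.move(dir=east) == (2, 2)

% 51. maze.sense(dir=south) == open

% 52. stack.push(x=south) == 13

% 53. maze.move(dir=south) == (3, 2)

% 54. maze.sense(dir=east) == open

% 55. stack.push(x=east) == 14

% 56. maze.move(dir=east) == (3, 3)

% 57. maze.sense(dir=south) == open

% 58. stack.push(x=south) == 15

% 59. maze.move(dir=south) == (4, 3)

% 60. maze.sense(dir=south) == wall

% 61. maze.sense(dir=east) == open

% 62. stack.push(x=east) == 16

% 63. maze.move(dir=east) == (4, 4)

% 64. maze.sense(dir=south) == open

% 65. stack.push(x=south) == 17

% 66. maze.move(dir=south) == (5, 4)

% 67. maze.sense(dir=south) == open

% 68. stack.push(x=south) == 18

% 69. maze.move(dir=south) == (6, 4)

% 70. maze.sense(dir=south) == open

% 71. stack.push(x=south) == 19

% 72. maze.move(dir=south) == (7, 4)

% 73. maze.sense(dir=west) == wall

% 74. maze.sense(dir=east) == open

% 75. stack.push(x=east) == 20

% 76. maze.move(dir=east) == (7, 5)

% 77. maze.sense(dir=north) == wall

% 78. stack.pop() == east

% 79. maze.move(dir=west) == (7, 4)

% 80. stack.pop() == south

% 81. maze.move(dir=north) == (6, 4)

% 82. maze.sense(dir=west) == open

% 83. stack.push(x=west) == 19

% 84. maze.move(dir=west) == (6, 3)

% 85. stack.pop() == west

% 86. maze.move(dir=east) == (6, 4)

% 87. stack.pop() == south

% 88. maze.move(dir=north) == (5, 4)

% 89. maze.sense(dir=east) == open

% 90. stack.push(x=east) == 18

% 91. maze.move(dir=east) == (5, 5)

% 92. maze.sense(dir=north) == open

% 93. stack.push(x=north) == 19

% 94. maze.move(dir=north) == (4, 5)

% 95. maze.sense(dir=north) == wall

% 96. stack.pop() == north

% 97. maze.move(dir=south) == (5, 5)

% 98. stack.pop() == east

% 99. maze.move(dir=west) == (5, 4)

% 100. stack.pop() == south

% 101. maze.move(dir=north) == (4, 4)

% 102. maze.sense(dir=north) == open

% 103. stack.push(x=north) == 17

% 104. maze.move(dir=north) == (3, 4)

% 105. maze.sense(dir=north) == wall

% 106. stack.pop() == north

% 107. maze.move(dir=south) == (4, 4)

% 108. stack.pop() == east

% 109. maze.move(dir=west) == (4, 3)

% 110. stack.pop() == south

% 111. maze.move(dir=north) == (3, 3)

% 112. maze.sense(dir=north) == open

% 113. stack.push(x=north) == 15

% 114. maze.move(dir=north) == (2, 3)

% 115. maze.sense(dir=north) == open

% 116. stack.push(x=north) == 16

% 117. maze.move(dir=north) == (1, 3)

% 118. maze.sense(dir=west) == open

% 119. stack.push(x=west) == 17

% 120. maze.move(dir=west) == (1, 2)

% 121. maze.sense(dir=north) == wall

% 122. stack.pop() == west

% 123. maze.move(dir=east) == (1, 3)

% 124. maze.sense(dir=north) == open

% 125. stack.push(x=north) == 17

% 126. maze.move(dir=north) == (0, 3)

% 127. maze.sense(dir=east) == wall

% 128. stack.pop() == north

% 129. maze.move(dir=south) == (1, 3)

% 130. maze.sense(dir=east) == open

% 131. stack.push(x=east) == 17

% 132. maze.move(dir=east) == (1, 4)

% 133. maze.sense(dir=east) == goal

% 134. maze.move(dir=east) == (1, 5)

Answer: (1, 5)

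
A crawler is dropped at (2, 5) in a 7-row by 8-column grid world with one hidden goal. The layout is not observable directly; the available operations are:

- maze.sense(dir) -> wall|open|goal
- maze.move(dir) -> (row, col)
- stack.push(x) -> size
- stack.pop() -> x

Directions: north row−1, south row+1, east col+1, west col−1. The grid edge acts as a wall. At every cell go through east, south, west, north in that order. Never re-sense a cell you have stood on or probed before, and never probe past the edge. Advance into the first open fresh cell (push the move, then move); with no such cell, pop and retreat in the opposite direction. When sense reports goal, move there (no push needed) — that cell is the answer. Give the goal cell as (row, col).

% sense dir→east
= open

% push x→east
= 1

% move dir→east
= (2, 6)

% sense dir→east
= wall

% sense dir→south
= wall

% sense dir→north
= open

% push x→north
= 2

% move dir→north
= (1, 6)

% sense dir→east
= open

% push x→east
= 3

% move dir→east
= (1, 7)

% sense dir→north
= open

% push x→north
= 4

% move dir→north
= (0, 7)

% sense dir→west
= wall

% pop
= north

% move dir→south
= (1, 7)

% pop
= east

% move dir→west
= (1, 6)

% sense dir→west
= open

% push x→west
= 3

% move dir→west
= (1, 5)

% sense dir→west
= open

% push x→west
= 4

% move dir→west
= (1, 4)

% sense dir→south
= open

% push x→south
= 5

% move dir→south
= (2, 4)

% sense dir→south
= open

% push x→south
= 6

% move dir→south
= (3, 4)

% sense dir→east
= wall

% sense dir→south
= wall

% sense dir→west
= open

% push x→west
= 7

% move dir→west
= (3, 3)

% sense dir→south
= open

% push x→south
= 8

% move dir→south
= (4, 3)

% sense dir→south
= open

% push x→south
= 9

% move dir→south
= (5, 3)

% sense dir→east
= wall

% sense dir→south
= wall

% sense dir→west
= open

% push x→west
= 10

% move dir→west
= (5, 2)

% sense dir→south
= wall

% sense dir→west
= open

% push x→west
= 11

% move dir→west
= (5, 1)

% sense dir→south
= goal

% move dir→south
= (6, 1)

Answer: (6, 1)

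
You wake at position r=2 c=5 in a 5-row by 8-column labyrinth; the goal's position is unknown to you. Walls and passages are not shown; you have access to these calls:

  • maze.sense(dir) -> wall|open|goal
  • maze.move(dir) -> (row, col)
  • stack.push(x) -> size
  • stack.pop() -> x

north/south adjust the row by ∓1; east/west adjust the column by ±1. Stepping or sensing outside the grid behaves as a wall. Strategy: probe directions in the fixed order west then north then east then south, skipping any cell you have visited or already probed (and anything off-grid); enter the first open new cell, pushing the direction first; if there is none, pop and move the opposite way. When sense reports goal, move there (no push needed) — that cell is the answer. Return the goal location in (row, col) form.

> sense dir: west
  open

> push x: west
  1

> move dir: west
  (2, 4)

> sense dir: west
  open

> push x: west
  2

> move dir: west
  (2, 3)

> sense dir: west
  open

> push x: west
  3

> move dir: west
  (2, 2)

> sense dir: west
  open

> push x: west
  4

> move dir: west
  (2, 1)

> sense dir: west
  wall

> sense dir: north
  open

> push x: north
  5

> move dir: north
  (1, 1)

> sense dir: west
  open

> push x: west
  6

> move dir: west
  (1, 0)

> sense dir: north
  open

> push x: north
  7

> move dir: north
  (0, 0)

> sense dir: east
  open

> push x: east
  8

> move dir: east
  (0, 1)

> sense dir: east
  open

> push x: east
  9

> move dir: east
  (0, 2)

> sense dir: east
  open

> push x: east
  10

> move dir: east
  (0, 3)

> sense dir: east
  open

> push x: east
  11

> move dir: east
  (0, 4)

> sense dir: east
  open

> push x: east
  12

> move dir: east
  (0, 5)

> sense dir: east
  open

> push x: east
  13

> move dir: east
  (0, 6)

> sense dir: east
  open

> push x: east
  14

> move dir: east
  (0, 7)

> sense dir: south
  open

> push x: south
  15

> move dir: south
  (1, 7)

> sense dir: west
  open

> push x: west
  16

> move dir: west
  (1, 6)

> sense dir: west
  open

> push x: west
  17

> move dir: west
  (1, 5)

> sense dir: west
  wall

> pop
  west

> move dir: east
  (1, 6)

> sense dir: south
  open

> push x: south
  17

> move dir: south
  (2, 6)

> sense dir: east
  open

> push x: east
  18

> move dir: east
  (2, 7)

> sense dir: south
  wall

> pop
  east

> move dir: west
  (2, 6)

> sense dir: south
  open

> push x: south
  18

> move dir: south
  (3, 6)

> sense dir: west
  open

> push x: west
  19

> move dir: west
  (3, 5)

> sense dir: west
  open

> push x: west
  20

> move dir: west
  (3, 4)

> sense dir: west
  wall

> sense dir: south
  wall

> pop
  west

> move dir: east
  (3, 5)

> sense dir: south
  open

> push x: south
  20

> move dir: south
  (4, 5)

> sense dir: east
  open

> push x: east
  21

> move dir: east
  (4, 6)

> sense dir: east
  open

> push x: east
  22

> move dir: east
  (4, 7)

> pop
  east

> move dir: west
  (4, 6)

> pop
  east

> move dir: west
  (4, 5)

> pop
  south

> move dir: north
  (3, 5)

> pop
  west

> move dir: east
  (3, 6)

> pop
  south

> move dir: north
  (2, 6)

> pop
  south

> move dir: north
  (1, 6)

> pop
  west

> move dir: east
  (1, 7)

> pop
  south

> move dir: north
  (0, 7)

> pop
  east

> move dir: west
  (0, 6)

> pop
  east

> move dir: west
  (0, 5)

> pop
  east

> move dir: west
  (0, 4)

> pop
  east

> move dir: west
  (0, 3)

> sense dir: south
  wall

> pop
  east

> move dir: west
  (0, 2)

> sense dir: south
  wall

> pop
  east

> move dir: west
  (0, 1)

> pop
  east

> move dir: west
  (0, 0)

> pop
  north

> move dir: south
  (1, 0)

> pop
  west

> move dir: east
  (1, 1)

> pop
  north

> move dir: south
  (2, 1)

> sense dir: south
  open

> push x: south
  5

> move dir: south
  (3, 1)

> sense dir: west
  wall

> sense dir: east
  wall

> sense dir: south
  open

> push x: south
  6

> move dir: south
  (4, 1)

> sense dir: west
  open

> push x: west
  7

> move dir: west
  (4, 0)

> pop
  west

> move dir: east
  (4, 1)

> sense dir: east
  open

> push x: east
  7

> move dir: east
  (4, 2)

> sense dir: east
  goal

> move dir: east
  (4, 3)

Answer: (4, 3)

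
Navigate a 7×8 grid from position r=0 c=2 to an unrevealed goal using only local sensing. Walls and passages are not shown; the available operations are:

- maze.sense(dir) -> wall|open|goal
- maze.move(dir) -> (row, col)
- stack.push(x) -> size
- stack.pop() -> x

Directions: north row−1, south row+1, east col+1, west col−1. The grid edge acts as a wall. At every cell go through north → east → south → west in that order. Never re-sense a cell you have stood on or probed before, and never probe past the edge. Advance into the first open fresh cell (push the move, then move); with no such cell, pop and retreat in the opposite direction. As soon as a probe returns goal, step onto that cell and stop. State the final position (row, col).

→ maze.sense(dir: east)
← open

→ stack.push(x: east)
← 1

→ maze.move(dir: east)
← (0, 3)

→ maze.sense(dir: east)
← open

→ stack.push(x: east)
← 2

→ maze.move(dir: east)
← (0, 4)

→ maze.sense(dir: east)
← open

→ stack.push(x: east)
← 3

→ maze.move(dir: east)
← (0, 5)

→ maze.sense(dir: east)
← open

→ stack.push(x: east)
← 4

→ maze.move(dir: east)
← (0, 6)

→ maze.sense(dir: east)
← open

→ stack.push(x: east)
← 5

→ maze.move(dir: east)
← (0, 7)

→ maze.sense(dir: south)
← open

→ stack.push(x: south)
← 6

→ maze.move(dir: south)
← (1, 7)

→ maze.sense(dir: south)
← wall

→ maze.sense(dir: west)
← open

→ stack.push(x: west)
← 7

→ maze.move(dir: west)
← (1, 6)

→ maze.sense(dir: south)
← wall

→ maze.sense(dir: west)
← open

→ stack.push(x: west)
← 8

→ maze.move(dir: west)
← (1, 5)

→ maze.sense(dir: south)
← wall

→ maze.sense(dir: west)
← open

→ stack.push(x: west)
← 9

→ maze.move(dir: west)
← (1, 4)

→ maze.sense(dir: south)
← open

→ stack.push(x: south)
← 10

→ maze.move(dir: south)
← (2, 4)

→ maze.sense(dir: south)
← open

→ stack.push(x: south)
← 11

→ maze.move(dir: south)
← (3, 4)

→ maze.sense(dir: east)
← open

→ stack.push(x: east)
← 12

→ maze.move(dir: east)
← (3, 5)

→ maze.sense(dir: east)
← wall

→ maze.sense(dir: south)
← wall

→ stack.pop()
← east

→ maze.move(dir: west)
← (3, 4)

→ maze.sense(dir: south)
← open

→ stack.push(x: south)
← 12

→ maze.move(dir: south)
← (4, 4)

→ maze.sense(dir: south)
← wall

→ maze.sense(dir: west)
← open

→ stack.push(x: west)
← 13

→ maze.move(dir: west)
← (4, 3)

→ maze.sense(dir: north)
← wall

→ maze.sense(dir: south)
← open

→ stack.push(x: south)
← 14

→ maze.move(dir: south)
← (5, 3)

→ maze.sense(dir: south)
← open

→ stack.push(x: south)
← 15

→ maze.move(dir: south)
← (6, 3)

→ maze.sense(dir: east)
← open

→ stack.push(x: east)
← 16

→ maze.move(dir: east)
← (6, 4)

→ maze.sense(dir: east)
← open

→ stack.push(x: east)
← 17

→ maze.move(dir: east)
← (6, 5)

→ maze.sense(dir: north)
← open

→ stack.push(x: north)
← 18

→ maze.move(dir: north)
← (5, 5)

→ maze.sense(dir: east)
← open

→ stack.push(x: east)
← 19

→ maze.move(dir: east)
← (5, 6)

→ maze.sense(dir: north)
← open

→ stack.push(x: north)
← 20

→ maze.move(dir: north)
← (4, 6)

→ maze.sense(dir: east)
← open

→ stack.push(x: east)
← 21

→ maze.move(dir: east)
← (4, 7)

→ maze.sense(dir: north)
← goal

→ maze.move(dir: north)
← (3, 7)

Answer: (3, 7)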